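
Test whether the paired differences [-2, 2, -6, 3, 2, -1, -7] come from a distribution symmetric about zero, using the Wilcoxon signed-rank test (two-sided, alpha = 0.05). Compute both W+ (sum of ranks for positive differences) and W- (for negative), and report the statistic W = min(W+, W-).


Step 1: Drop any zero differences (none here) and take |d_i|.
|d| = [2, 2, 6, 3, 2, 1, 7]
Step 2: Midrank |d_i| (ties get averaged ranks).
ranks: |2|->3, |2|->3, |6|->6, |3|->5, |2|->3, |1|->1, |7|->7
Step 3: Attach original signs; sum ranks with positive sign and with negative sign.
W+ = 3 + 5 + 3 = 11
W- = 3 + 6 + 1 + 7 = 17
(Check: W+ + W- = 28 should equal n(n+1)/2 = 28.)
Step 4: Test statistic W = min(W+, W-) = 11.
Step 5: Ties in |d|, so use the tie-corrected normal approximation.
        E[W] = n(n+1)/4 = 7*8/4 = 14.
        Tie groups: |d|=2 (t=3); sum(t^3 - t) = 24.
        Var[W] = n(n+1)(2n+1)/24 - sum(t^3-t)/48 = 840/24 - 24/48 = 34.5.
        z = (W - E[W]) / sqrt(Var[W]) = (11 - 14) / 5.8737 = -0.5108.
        Two-sided p = 2*Phi(z) = 0.609523.
Step 6: alpha = 0.05. fail to reject H0.

W+ = 11, W- = 17, W = min = 11, p = 0.609523, fail to reject H0.


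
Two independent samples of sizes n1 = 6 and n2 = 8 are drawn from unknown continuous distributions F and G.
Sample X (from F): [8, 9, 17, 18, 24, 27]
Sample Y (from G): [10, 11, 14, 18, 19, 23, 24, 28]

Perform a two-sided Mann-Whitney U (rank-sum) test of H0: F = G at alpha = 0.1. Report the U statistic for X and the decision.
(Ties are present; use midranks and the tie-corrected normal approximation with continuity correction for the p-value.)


Step 1: Combine and sort all 14 observations; assign midranks.
sorted (value, group): (8,X), (9,X), (10,Y), (11,Y), (14,Y), (17,X), (18,X), (18,Y), (19,Y), (23,Y), (24,X), (24,Y), (27,X), (28,Y)
ranks: 8->1, 9->2, 10->3, 11->4, 14->5, 17->6, 18->7.5, 18->7.5, 19->9, 23->10, 24->11.5, 24->11.5, 27->13, 28->14
Step 2: Rank sum for X: R1 = 1 + 2 + 6 + 7.5 + 11.5 + 13 = 41.
Step 3: U_X = R1 - n1(n1+1)/2 = 41 - 6*7/2 = 41 - 21 = 20.
       U_Y = n1*n2 - U_X = 48 - 20 = 28.
Step 4: Ties are present, so use the tie-corrected normal approximation (with continuity correction) for the p-value.
Step 5: p-value = 0.650661; compare to alpha = 0.1. fail to reject H0.

U_X = 20, p = 0.650661, fail to reject H0 at alpha = 0.1.


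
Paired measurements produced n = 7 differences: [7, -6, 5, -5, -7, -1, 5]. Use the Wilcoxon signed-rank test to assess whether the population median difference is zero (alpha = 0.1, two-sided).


Step 1: Drop any zero differences (none here) and take |d_i|.
|d| = [7, 6, 5, 5, 7, 1, 5]
Step 2: Midrank |d_i| (ties get averaged ranks).
ranks: |7|->6.5, |6|->5, |5|->3, |5|->3, |7|->6.5, |1|->1, |5|->3
Step 3: Attach original signs; sum ranks with positive sign and with negative sign.
W+ = 6.5 + 3 + 3 = 12.5
W- = 5 + 3 + 6.5 + 1 = 15.5
(Check: W+ + W- = 28 should equal n(n+1)/2 = 28.)
Step 4: Test statistic W = min(W+, W-) = 12.5.
Step 5: Ties in |d|, so use the tie-corrected normal approximation.
        E[W] = n(n+1)/4 = 7*8/4 = 14.
        Tie groups: |d|=5 (t=3), |d|=7 (t=2); sum(t^3 - t) = 30.
        Var[W] = n(n+1)(2n+1)/24 - sum(t^3-t)/48 = 840/24 - 30/48 = 34.375.
        z = (W - E[W]) / sqrt(Var[W]) = (12.5 - 14) / 5.8630 = -0.2558.
        Two-sided p = 2*Phi(z) = 0.798074.
Step 6: alpha = 0.1. fail to reject H0.

W+ = 12.5, W- = 15.5, W = min = 12.5, p = 0.798074, fail to reject H0.


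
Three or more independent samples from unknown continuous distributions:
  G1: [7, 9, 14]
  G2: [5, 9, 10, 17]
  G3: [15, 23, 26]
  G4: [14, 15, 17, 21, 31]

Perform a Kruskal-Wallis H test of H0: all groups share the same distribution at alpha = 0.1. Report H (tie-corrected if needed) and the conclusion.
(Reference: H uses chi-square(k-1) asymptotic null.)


Step 1: Combine all N = 15 observations and assign midranks.
sorted (value, group, rank): (5,G2,1), (7,G1,2), (9,G1,3.5), (9,G2,3.5), (10,G2,5), (14,G1,6.5), (14,G4,6.5), (15,G3,8.5), (15,G4,8.5), (17,G2,10.5), (17,G4,10.5), (21,G4,12), (23,G3,13), (26,G3,14), (31,G4,15)
Step 2: Sum ranks within each group.
R_1 = 12 (n_1 = 3)
R_2 = 20 (n_2 = 4)
R_3 = 35.5 (n_3 = 3)
R_4 = 52.5 (n_4 = 5)
Step 3: H = 12/(N(N+1)) * sum(R_i^2/n_i) - 3(N+1)
     = 12/(15*16) * (12^2/3 + 20^2/4 + 35.5^2/3 + 52.5^2/5) - 3*16
     = 0.050000 * 1119.33 - 48
     = 7.966667.
Step 4: Ties present; correction factor C = 1 - 24/(15^3 - 15) = 0.992857. Corrected H = 7.966667 / 0.992857 = 8.023981.
Step 5: Under H0, H ~ chi^2(3); p-value = 0.045519.
Step 6: alpha = 0.1. reject H0.

H = 8.0240, df = 3, p = 0.045519, reject H0.


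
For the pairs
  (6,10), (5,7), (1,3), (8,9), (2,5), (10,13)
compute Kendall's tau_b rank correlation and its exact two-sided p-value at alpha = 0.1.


Step 1: Enumerate the 15 unordered pairs (i,j) with i<j and classify each by sign(x_j-x_i) * sign(y_j-y_i).
  (1,2):dx=-1,dy=-3->C; (1,3):dx=-5,dy=-7->C; (1,4):dx=+2,dy=-1->D; (1,5):dx=-4,dy=-5->C
  (1,6):dx=+4,dy=+3->C; (2,3):dx=-4,dy=-4->C; (2,4):dx=+3,dy=+2->C; (2,5):dx=-3,dy=-2->C
  (2,6):dx=+5,dy=+6->C; (3,4):dx=+7,dy=+6->C; (3,5):dx=+1,dy=+2->C; (3,6):dx=+9,dy=+10->C
  (4,5):dx=-6,dy=-4->C; (4,6):dx=+2,dy=+4->C; (5,6):dx=+8,dy=+8->C
Step 2: C = 14, D = 1, total pairs = 15.
Step 3: tau = (C - D)/(n(n-1)/2) = (14 - 1)/15 = 0.866667.
Step 4: Exact two-sided p-value (enumerate n! = 720 permutations of y under H0): p = 0.016667.
Step 5: alpha = 0.1. reject H0.

tau_b = 0.8667 (C=14, D=1), p = 0.016667, reject H0.


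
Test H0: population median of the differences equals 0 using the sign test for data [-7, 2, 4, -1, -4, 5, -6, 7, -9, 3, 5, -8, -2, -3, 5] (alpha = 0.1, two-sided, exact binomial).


Step 1: Discard zero differences. Original n = 15; n_eff = number of nonzero differences = 15.
Nonzero differences (with sign): -7, +2, +4, -1, -4, +5, -6, +7, -9, +3, +5, -8, -2, -3, +5
Step 2: Count signs: positive = 7, negative = 8.
Step 3: Under H0: P(positive) = 0.5, so the number of positives S ~ Bin(15, 0.5).
Step 4: Two-sided exact p-value = sum of Bin(15,0.5) probabilities at or below the observed probability = 1.000000.
Step 5: alpha = 0.1. fail to reject H0.

n_eff = 15, pos = 7, neg = 8, p = 1.000000, fail to reject H0.


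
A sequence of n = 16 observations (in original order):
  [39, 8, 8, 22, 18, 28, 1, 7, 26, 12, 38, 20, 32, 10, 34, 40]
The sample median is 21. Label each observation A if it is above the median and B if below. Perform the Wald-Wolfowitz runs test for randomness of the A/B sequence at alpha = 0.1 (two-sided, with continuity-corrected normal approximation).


Step 1: Compute median = 21; label A = above, B = below.
Labels in order: ABBABABBABABABAA  (n_A = 8, n_B = 8)
Step 2: Count runs R = 13.
Step 3: Under H0 (random ordering), E[R] = 2*n_A*n_B/(n_A+n_B) + 1 = 2*8*8/16 + 1 = 9.0000.
        Var[R] = 2*n_A*n_B*(2*n_A*n_B - n_A - n_B) / ((n_A+n_B)^2 * (n_A+n_B-1)) = 14336/3840 = 3.7333.
        SD[R] = 1.9322.
Step 4: Continuity-corrected z = (R - 0.5 - E[R]) / SD[R] = (13 - 0.5 - 9.0000) / 1.9322 = 1.8114.
Step 5: Two-sided p-value via normal approximation = 2*(1 - Phi(|z|)) = 0.070076.
Step 6: alpha = 0.1. reject H0.

R = 13, z = 1.8114, p = 0.070076, reject H0.


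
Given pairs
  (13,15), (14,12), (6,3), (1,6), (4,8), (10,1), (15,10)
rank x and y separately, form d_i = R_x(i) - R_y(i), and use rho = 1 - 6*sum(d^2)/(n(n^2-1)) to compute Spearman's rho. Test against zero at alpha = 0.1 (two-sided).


Step 1: Rank x and y separately (midranks; no ties here).
rank(x): 13->5, 14->6, 6->3, 1->1, 4->2, 10->4, 15->7
rank(y): 15->7, 12->6, 3->2, 6->3, 8->4, 1->1, 10->5
Step 2: d_i = R_x(i) - R_y(i); compute d_i^2.
  (5-7)^2=4, (6-6)^2=0, (3-2)^2=1, (1-3)^2=4, (2-4)^2=4, (4-1)^2=9, (7-5)^2=4
sum(d^2) = 26.
Step 3: rho = 1 - 6*26 / (7*(7^2 - 1)) = 1 - 156/336 = 0.535714.
Step 4: Under H0, t = rho * sqrt((n-2)/(1-rho^2)) = 1.4186 ~ t(5).
Step 5: Two-sided p-value from the t-distribution with 5 df = 0.215217.
Step 6: alpha = 0.1. fail to reject H0.

rho = 0.5357, p = 0.215217, fail to reject H0 at alpha = 0.1.


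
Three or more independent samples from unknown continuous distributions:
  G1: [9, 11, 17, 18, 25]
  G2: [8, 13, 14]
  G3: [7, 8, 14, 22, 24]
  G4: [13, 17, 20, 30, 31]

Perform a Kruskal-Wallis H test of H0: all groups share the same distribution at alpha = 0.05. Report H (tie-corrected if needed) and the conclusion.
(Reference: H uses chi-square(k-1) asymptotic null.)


Step 1: Combine all N = 18 observations and assign midranks.
sorted (value, group, rank): (7,G3,1), (8,G2,2.5), (8,G3,2.5), (9,G1,4), (11,G1,5), (13,G2,6.5), (13,G4,6.5), (14,G2,8.5), (14,G3,8.5), (17,G1,10.5), (17,G4,10.5), (18,G1,12), (20,G4,13), (22,G3,14), (24,G3,15), (25,G1,16), (30,G4,17), (31,G4,18)
Step 2: Sum ranks within each group.
R_1 = 47.5 (n_1 = 5)
R_2 = 17.5 (n_2 = 3)
R_3 = 41 (n_3 = 5)
R_4 = 65 (n_4 = 5)
Step 3: H = 12/(N(N+1)) * sum(R_i^2/n_i) - 3(N+1)
     = 12/(18*19) * (47.5^2/5 + 17.5^2/3 + 41^2/5 + 65^2/5) - 3*19
     = 0.035088 * 1734.53 - 57
     = 3.860819.
Step 4: Ties present; correction factor C = 1 - 24/(18^3 - 18) = 0.995872. Corrected H = 3.860819 / 0.995872 = 3.876822.
Step 5: Under H0, H ~ chi^2(3); p-value = 0.275076.
Step 6: alpha = 0.05. fail to reject H0.

H = 3.8768, df = 3, p = 0.275076, fail to reject H0.


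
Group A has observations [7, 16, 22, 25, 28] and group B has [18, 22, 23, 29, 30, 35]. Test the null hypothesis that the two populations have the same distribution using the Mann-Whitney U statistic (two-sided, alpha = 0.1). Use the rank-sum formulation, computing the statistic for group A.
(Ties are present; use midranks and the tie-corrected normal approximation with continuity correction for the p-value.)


Step 1: Combine and sort all 11 observations; assign midranks.
sorted (value, group): (7,X), (16,X), (18,Y), (22,X), (22,Y), (23,Y), (25,X), (28,X), (29,Y), (30,Y), (35,Y)
ranks: 7->1, 16->2, 18->3, 22->4.5, 22->4.5, 23->6, 25->7, 28->8, 29->9, 30->10, 35->11
Step 2: Rank sum for X: R1 = 1 + 2 + 4.5 + 7 + 8 = 22.5.
Step 3: U_X = R1 - n1(n1+1)/2 = 22.5 - 5*6/2 = 22.5 - 15 = 7.5.
       U_Y = n1*n2 - U_X = 30 - 7.5 = 22.5.
Step 4: Ties are present, so use the tie-corrected normal approximation (with continuity correction) for the p-value.
Step 5: p-value = 0.200217; compare to alpha = 0.1. fail to reject H0.

U_X = 7.5, p = 0.200217, fail to reject H0 at alpha = 0.1.


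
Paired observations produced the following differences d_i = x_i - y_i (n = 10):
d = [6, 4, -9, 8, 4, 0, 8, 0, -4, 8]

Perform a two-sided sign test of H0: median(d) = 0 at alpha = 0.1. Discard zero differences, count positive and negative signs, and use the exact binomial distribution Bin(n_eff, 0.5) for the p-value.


Step 1: Discard zero differences. Original n = 10; n_eff = number of nonzero differences = 8.
Nonzero differences (with sign): +6, +4, -9, +8, +4, +8, -4, +8
Step 2: Count signs: positive = 6, negative = 2.
Step 3: Under H0: P(positive) = 0.5, so the number of positives S ~ Bin(8, 0.5).
Step 4: Two-sided exact p-value = sum of Bin(8,0.5) probabilities at or below the observed probability = 0.289062.
Step 5: alpha = 0.1. fail to reject H0.

n_eff = 8, pos = 6, neg = 2, p = 0.289062, fail to reject H0.


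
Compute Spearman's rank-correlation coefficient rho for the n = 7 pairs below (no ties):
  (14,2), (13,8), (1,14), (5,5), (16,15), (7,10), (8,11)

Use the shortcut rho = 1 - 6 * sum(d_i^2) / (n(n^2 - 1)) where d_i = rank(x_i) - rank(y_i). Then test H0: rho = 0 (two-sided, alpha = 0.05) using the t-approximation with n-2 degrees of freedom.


Step 1: Rank x and y separately (midranks; no ties here).
rank(x): 14->6, 13->5, 1->1, 5->2, 16->7, 7->3, 8->4
rank(y): 2->1, 8->3, 14->6, 5->2, 15->7, 10->4, 11->5
Step 2: d_i = R_x(i) - R_y(i); compute d_i^2.
  (6-1)^2=25, (5-3)^2=4, (1-6)^2=25, (2-2)^2=0, (7-7)^2=0, (3-4)^2=1, (4-5)^2=1
sum(d^2) = 56.
Step 3: rho = 1 - 6*56 / (7*(7^2 - 1)) = 1 - 336/336 = 0.000000.
Step 4: Under H0, t = rho * sqrt((n-2)/(1-rho^2)) = 0.0000 ~ t(5).
Step 5: Two-sided p-value from the t-distribution with 5 df = 1.000000.
Step 6: alpha = 0.05. fail to reject H0.

rho = 0.0000, p = 1.000000, fail to reject H0 at alpha = 0.05.


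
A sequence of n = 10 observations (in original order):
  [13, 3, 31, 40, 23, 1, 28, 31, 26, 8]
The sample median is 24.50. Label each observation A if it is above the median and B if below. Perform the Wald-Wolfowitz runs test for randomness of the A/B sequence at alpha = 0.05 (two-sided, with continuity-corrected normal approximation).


Step 1: Compute median = 24.50; label A = above, B = below.
Labels in order: BBAABBAAAB  (n_A = 5, n_B = 5)
Step 2: Count runs R = 5.
Step 3: Under H0 (random ordering), E[R] = 2*n_A*n_B/(n_A+n_B) + 1 = 2*5*5/10 + 1 = 6.0000.
        Var[R] = 2*n_A*n_B*(2*n_A*n_B - n_A - n_B) / ((n_A+n_B)^2 * (n_A+n_B-1)) = 2000/900 = 2.2222.
        SD[R] = 1.4907.
Step 4: Continuity-corrected z = (R + 0.5 - E[R]) / SD[R] = (5 + 0.5 - 6.0000) / 1.4907 = -0.3354.
Step 5: Two-sided p-value via normal approximation = 2*(1 - Phi(|z|)) = 0.737316.
Step 6: alpha = 0.05. fail to reject H0.

R = 5, z = -0.3354, p = 0.737316, fail to reject H0.


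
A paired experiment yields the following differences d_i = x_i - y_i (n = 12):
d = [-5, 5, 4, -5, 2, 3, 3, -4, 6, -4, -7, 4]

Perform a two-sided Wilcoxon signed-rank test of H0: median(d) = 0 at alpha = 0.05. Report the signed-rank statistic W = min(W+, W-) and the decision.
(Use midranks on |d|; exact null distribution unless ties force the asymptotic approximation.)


Step 1: Drop any zero differences (none here) and take |d_i|.
|d| = [5, 5, 4, 5, 2, 3, 3, 4, 6, 4, 7, 4]
Step 2: Midrank |d_i| (ties get averaged ranks).
ranks: |5|->9, |5|->9, |4|->5.5, |5|->9, |2|->1, |3|->2.5, |3|->2.5, |4|->5.5, |6|->11, |4|->5.5, |7|->12, |4|->5.5
Step 3: Attach original signs; sum ranks with positive sign and with negative sign.
W+ = 9 + 5.5 + 1 + 2.5 + 2.5 + 11 + 5.5 = 37
W- = 9 + 9 + 5.5 + 5.5 + 12 = 41
(Check: W+ + W- = 78 should equal n(n+1)/2 = 78.)
Step 4: Test statistic W = min(W+, W-) = 37.
Step 5: Ties in |d|, so use the tie-corrected normal approximation.
        E[W] = n(n+1)/4 = 12*13/4 = 39.
        Tie groups: |d|=3 (t=2), |d|=4 (t=4), |d|=5 (t=3); sum(t^3 - t) = 90.
        Var[W] = n(n+1)(2n+1)/24 - sum(t^3-t)/48 = 3900/24 - 90/48 = 160.625.
        z = (W - E[W]) / sqrt(Var[W]) = (37 - 39) / 12.6738 = -0.1578.
        Two-sided p = 2*Phi(z) = 0.874610.
Step 6: alpha = 0.05. fail to reject H0.

W+ = 37, W- = 41, W = min = 37, p = 0.874610, fail to reject H0.


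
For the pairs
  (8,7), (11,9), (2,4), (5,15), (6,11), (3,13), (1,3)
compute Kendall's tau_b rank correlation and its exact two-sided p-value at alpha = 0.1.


Step 1: Enumerate the 21 unordered pairs (i,j) with i<j and classify each by sign(x_j-x_i) * sign(y_j-y_i).
  (1,2):dx=+3,dy=+2->C; (1,3):dx=-6,dy=-3->C; (1,4):dx=-3,dy=+8->D; (1,5):dx=-2,dy=+4->D
  (1,6):dx=-5,dy=+6->D; (1,7):dx=-7,dy=-4->C; (2,3):dx=-9,dy=-5->C; (2,4):dx=-6,dy=+6->D
  (2,5):dx=-5,dy=+2->D; (2,6):dx=-8,dy=+4->D; (2,7):dx=-10,dy=-6->C; (3,4):dx=+3,dy=+11->C
  (3,5):dx=+4,dy=+7->C; (3,6):dx=+1,dy=+9->C; (3,7):dx=-1,dy=-1->C; (4,5):dx=+1,dy=-4->D
  (4,6):dx=-2,dy=-2->C; (4,7):dx=-4,dy=-12->C; (5,6):dx=-3,dy=+2->D; (5,7):dx=-5,dy=-8->C
  (6,7):dx=-2,dy=-10->C
Step 2: C = 13, D = 8, total pairs = 21.
Step 3: tau = (C - D)/(n(n-1)/2) = (13 - 8)/21 = 0.238095.
Step 4: Exact two-sided p-value (enumerate n! = 5040 permutations of y under H0): p = 0.561905.
Step 5: alpha = 0.1. fail to reject H0.

tau_b = 0.2381 (C=13, D=8), p = 0.561905, fail to reject H0.


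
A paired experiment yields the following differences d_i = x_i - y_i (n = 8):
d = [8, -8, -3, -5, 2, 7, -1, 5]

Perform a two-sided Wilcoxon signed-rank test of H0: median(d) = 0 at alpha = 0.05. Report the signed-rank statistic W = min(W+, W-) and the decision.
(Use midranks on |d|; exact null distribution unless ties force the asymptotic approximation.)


Step 1: Drop any zero differences (none here) and take |d_i|.
|d| = [8, 8, 3, 5, 2, 7, 1, 5]
Step 2: Midrank |d_i| (ties get averaged ranks).
ranks: |8|->7.5, |8|->7.5, |3|->3, |5|->4.5, |2|->2, |7|->6, |1|->1, |5|->4.5
Step 3: Attach original signs; sum ranks with positive sign and with negative sign.
W+ = 7.5 + 2 + 6 + 4.5 = 20
W- = 7.5 + 3 + 4.5 + 1 = 16
(Check: W+ + W- = 36 should equal n(n+1)/2 = 36.)
Step 4: Test statistic W = min(W+, W-) = 16.
Step 5: Ties in |d|, so use the tie-corrected normal approximation.
        E[W] = n(n+1)/4 = 8*9/4 = 18.
        Tie groups: |d|=5 (t=2), |d|=8 (t=2); sum(t^3 - t) = 12.
        Var[W] = n(n+1)(2n+1)/24 - sum(t^3-t)/48 = 1224/24 - 12/48 = 50.75.
        z = (W - E[W]) / sqrt(Var[W]) = (16 - 18) / 7.1239 = -0.2807.
        Two-sided p = 2*Phi(z) = 0.778906.
Step 6: alpha = 0.05. fail to reject H0.

W+ = 20, W- = 16, W = min = 16, p = 0.778906, fail to reject H0.


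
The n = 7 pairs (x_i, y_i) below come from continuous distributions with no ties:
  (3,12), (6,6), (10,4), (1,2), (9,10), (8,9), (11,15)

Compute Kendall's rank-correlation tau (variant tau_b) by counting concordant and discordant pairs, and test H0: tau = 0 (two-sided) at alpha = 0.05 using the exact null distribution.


Step 1: Enumerate the 21 unordered pairs (i,j) with i<j and classify each by sign(x_j-x_i) * sign(y_j-y_i).
  (1,2):dx=+3,dy=-6->D; (1,3):dx=+7,dy=-8->D; (1,4):dx=-2,dy=-10->C; (1,5):dx=+6,dy=-2->D
  (1,6):dx=+5,dy=-3->D; (1,7):dx=+8,dy=+3->C; (2,3):dx=+4,dy=-2->D; (2,4):dx=-5,dy=-4->C
  (2,5):dx=+3,dy=+4->C; (2,6):dx=+2,dy=+3->C; (2,7):dx=+5,dy=+9->C; (3,4):dx=-9,dy=-2->C
  (3,5):dx=-1,dy=+6->D; (3,6):dx=-2,dy=+5->D; (3,7):dx=+1,dy=+11->C; (4,5):dx=+8,dy=+8->C
  (4,6):dx=+7,dy=+7->C; (4,7):dx=+10,dy=+13->C; (5,6):dx=-1,dy=-1->C; (5,7):dx=+2,dy=+5->C
  (6,7):dx=+3,dy=+6->C
Step 2: C = 14, D = 7, total pairs = 21.
Step 3: tau = (C - D)/(n(n-1)/2) = (14 - 7)/21 = 0.333333.
Step 4: Exact two-sided p-value (enumerate n! = 5040 permutations of y under H0): p = 0.381349.
Step 5: alpha = 0.05. fail to reject H0.

tau_b = 0.3333 (C=14, D=7), p = 0.381349, fail to reject H0.


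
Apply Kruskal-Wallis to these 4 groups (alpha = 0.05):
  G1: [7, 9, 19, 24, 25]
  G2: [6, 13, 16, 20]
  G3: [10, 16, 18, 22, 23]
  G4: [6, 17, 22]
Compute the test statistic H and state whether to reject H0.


Step 1: Combine all N = 17 observations and assign midranks.
sorted (value, group, rank): (6,G2,1.5), (6,G4,1.5), (7,G1,3), (9,G1,4), (10,G3,5), (13,G2,6), (16,G2,7.5), (16,G3,7.5), (17,G4,9), (18,G3,10), (19,G1,11), (20,G2,12), (22,G3,13.5), (22,G4,13.5), (23,G3,15), (24,G1,16), (25,G1,17)
Step 2: Sum ranks within each group.
R_1 = 51 (n_1 = 5)
R_2 = 27 (n_2 = 4)
R_3 = 51 (n_3 = 5)
R_4 = 24 (n_4 = 3)
Step 3: H = 12/(N(N+1)) * sum(R_i^2/n_i) - 3(N+1)
     = 12/(17*18) * (51^2/5 + 27^2/4 + 51^2/5 + 24^2/3) - 3*18
     = 0.039216 * 1414.65 - 54
     = 1.476471.
Step 4: Ties present; correction factor C = 1 - 18/(17^3 - 17) = 0.996324. Corrected H = 1.476471 / 0.996324 = 1.481919.
Step 5: Under H0, H ~ chi^2(3); p-value = 0.686450.
Step 6: alpha = 0.05. fail to reject H0.

H = 1.4819, df = 3, p = 0.686450, fail to reject H0.


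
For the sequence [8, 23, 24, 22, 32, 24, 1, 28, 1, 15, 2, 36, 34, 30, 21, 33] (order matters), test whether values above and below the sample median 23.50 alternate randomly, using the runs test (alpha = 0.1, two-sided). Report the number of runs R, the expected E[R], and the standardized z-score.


Step 1: Compute median = 23.50; label A = above, B = below.
Labels in order: BBABAABABBBAAABA  (n_A = 8, n_B = 8)
Step 2: Count runs R = 10.
Step 3: Under H0 (random ordering), E[R] = 2*n_A*n_B/(n_A+n_B) + 1 = 2*8*8/16 + 1 = 9.0000.
        Var[R] = 2*n_A*n_B*(2*n_A*n_B - n_A - n_B) / ((n_A+n_B)^2 * (n_A+n_B-1)) = 14336/3840 = 3.7333.
        SD[R] = 1.9322.
Step 4: Continuity-corrected z = (R - 0.5 - E[R]) / SD[R] = (10 - 0.5 - 9.0000) / 1.9322 = 0.2588.
Step 5: Two-sided p-value via normal approximation = 2*(1 - Phi(|z|)) = 0.795809.
Step 6: alpha = 0.1. fail to reject H0.

R = 10, z = 0.2588, p = 0.795809, fail to reject H0.


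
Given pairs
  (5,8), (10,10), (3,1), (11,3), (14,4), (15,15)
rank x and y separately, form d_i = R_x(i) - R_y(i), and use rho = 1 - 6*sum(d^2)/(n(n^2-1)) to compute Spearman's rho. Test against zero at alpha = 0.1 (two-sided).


Step 1: Rank x and y separately (midranks; no ties here).
rank(x): 5->2, 10->3, 3->1, 11->4, 14->5, 15->6
rank(y): 8->4, 10->5, 1->1, 3->2, 4->3, 15->6
Step 2: d_i = R_x(i) - R_y(i); compute d_i^2.
  (2-4)^2=4, (3-5)^2=4, (1-1)^2=0, (4-2)^2=4, (5-3)^2=4, (6-6)^2=0
sum(d^2) = 16.
Step 3: rho = 1 - 6*16 / (6*(6^2 - 1)) = 1 - 96/210 = 0.542857.
Step 4: Under H0, t = rho * sqrt((n-2)/(1-rho^2)) = 1.2928 ~ t(4).
Step 5: Two-sided p-value from the t-distribution with 4 df = 0.265703.
Step 6: alpha = 0.1. fail to reject H0.

rho = 0.5429, p = 0.265703, fail to reject H0 at alpha = 0.1.


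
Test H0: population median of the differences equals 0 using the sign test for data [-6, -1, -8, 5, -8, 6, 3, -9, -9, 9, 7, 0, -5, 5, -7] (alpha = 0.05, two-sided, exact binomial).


Step 1: Discard zero differences. Original n = 15; n_eff = number of nonzero differences = 14.
Nonzero differences (with sign): -6, -1, -8, +5, -8, +6, +3, -9, -9, +9, +7, -5, +5, -7
Step 2: Count signs: positive = 6, negative = 8.
Step 3: Under H0: P(positive) = 0.5, so the number of positives S ~ Bin(14, 0.5).
Step 4: Two-sided exact p-value = sum of Bin(14,0.5) probabilities at or below the observed probability = 0.790527.
Step 5: alpha = 0.05. fail to reject H0.

n_eff = 14, pos = 6, neg = 8, p = 0.790527, fail to reject H0.


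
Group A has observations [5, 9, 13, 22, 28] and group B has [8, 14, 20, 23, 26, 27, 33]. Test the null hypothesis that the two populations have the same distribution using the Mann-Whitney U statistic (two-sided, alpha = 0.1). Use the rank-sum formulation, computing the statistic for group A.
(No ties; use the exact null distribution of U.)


Step 1: Combine and sort all 12 observations; assign midranks.
sorted (value, group): (5,X), (8,Y), (9,X), (13,X), (14,Y), (20,Y), (22,X), (23,Y), (26,Y), (27,Y), (28,X), (33,Y)
ranks: 5->1, 8->2, 9->3, 13->4, 14->5, 20->6, 22->7, 23->8, 26->9, 27->10, 28->11, 33->12
Step 2: Rank sum for X: R1 = 1 + 3 + 4 + 7 + 11 = 26.
Step 3: U_X = R1 - n1(n1+1)/2 = 26 - 5*6/2 = 26 - 15 = 11.
       U_Y = n1*n2 - U_X = 35 - 11 = 24.
Step 4: No ties, so the exact null distribution of U (based on enumerating the C(12,5) = 792 equally likely rank assignments) gives the two-sided p-value.
Step 5: p-value = 0.343434; compare to alpha = 0.1. fail to reject H0.

U_X = 11, p = 0.343434, fail to reject H0 at alpha = 0.1.


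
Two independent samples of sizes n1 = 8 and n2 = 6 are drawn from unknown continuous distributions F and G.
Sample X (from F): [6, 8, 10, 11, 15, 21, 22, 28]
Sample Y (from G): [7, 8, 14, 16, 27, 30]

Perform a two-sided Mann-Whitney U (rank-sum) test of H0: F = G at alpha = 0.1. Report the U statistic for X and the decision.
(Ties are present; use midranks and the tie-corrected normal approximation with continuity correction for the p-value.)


Step 1: Combine and sort all 14 observations; assign midranks.
sorted (value, group): (6,X), (7,Y), (8,X), (8,Y), (10,X), (11,X), (14,Y), (15,X), (16,Y), (21,X), (22,X), (27,Y), (28,X), (30,Y)
ranks: 6->1, 7->2, 8->3.5, 8->3.5, 10->5, 11->6, 14->7, 15->8, 16->9, 21->10, 22->11, 27->12, 28->13, 30->14
Step 2: Rank sum for X: R1 = 1 + 3.5 + 5 + 6 + 8 + 10 + 11 + 13 = 57.5.
Step 3: U_X = R1 - n1(n1+1)/2 = 57.5 - 8*9/2 = 57.5 - 36 = 21.5.
       U_Y = n1*n2 - U_X = 48 - 21.5 = 26.5.
Step 4: Ties are present, so use the tie-corrected normal approximation (with continuity correction) for the p-value.
Step 5: p-value = 0.796034; compare to alpha = 0.1. fail to reject H0.

U_X = 21.5, p = 0.796034, fail to reject H0 at alpha = 0.1.


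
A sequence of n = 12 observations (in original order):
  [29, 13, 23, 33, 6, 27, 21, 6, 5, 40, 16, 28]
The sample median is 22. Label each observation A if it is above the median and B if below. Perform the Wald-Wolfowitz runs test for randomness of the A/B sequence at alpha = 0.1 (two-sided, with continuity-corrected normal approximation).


Step 1: Compute median = 22; label A = above, B = below.
Labels in order: ABAABABBBABA  (n_A = 6, n_B = 6)
Step 2: Count runs R = 9.
Step 3: Under H0 (random ordering), E[R] = 2*n_A*n_B/(n_A+n_B) + 1 = 2*6*6/12 + 1 = 7.0000.
        Var[R] = 2*n_A*n_B*(2*n_A*n_B - n_A - n_B) / ((n_A+n_B)^2 * (n_A+n_B-1)) = 4320/1584 = 2.7273.
        SD[R] = 1.6514.
Step 4: Continuity-corrected z = (R - 0.5 - E[R]) / SD[R] = (9 - 0.5 - 7.0000) / 1.6514 = 0.9083.
Step 5: Two-sided p-value via normal approximation = 2*(1 - Phi(|z|)) = 0.363722.
Step 6: alpha = 0.1. fail to reject H0.

R = 9, z = 0.9083, p = 0.363722, fail to reject H0.


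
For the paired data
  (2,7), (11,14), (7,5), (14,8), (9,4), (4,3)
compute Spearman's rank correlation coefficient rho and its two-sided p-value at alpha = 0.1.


Step 1: Rank x and y separately (midranks; no ties here).
rank(x): 2->1, 11->5, 7->3, 14->6, 9->4, 4->2
rank(y): 7->4, 14->6, 5->3, 8->5, 4->2, 3->1
Step 2: d_i = R_x(i) - R_y(i); compute d_i^2.
  (1-4)^2=9, (5-6)^2=1, (3-3)^2=0, (6-5)^2=1, (4-2)^2=4, (2-1)^2=1
sum(d^2) = 16.
Step 3: rho = 1 - 6*16 / (6*(6^2 - 1)) = 1 - 96/210 = 0.542857.
Step 4: Under H0, t = rho * sqrt((n-2)/(1-rho^2)) = 1.2928 ~ t(4).
Step 5: Two-sided p-value from the t-distribution with 4 df = 0.265703.
Step 6: alpha = 0.1. fail to reject H0.

rho = 0.5429, p = 0.265703, fail to reject H0 at alpha = 0.1.


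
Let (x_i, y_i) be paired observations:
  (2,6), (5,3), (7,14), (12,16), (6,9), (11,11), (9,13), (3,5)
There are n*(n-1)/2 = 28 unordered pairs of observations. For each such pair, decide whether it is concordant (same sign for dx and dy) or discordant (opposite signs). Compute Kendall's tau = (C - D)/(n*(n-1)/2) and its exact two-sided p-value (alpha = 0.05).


Step 1: Enumerate the 28 unordered pairs (i,j) with i<j and classify each by sign(x_j-x_i) * sign(y_j-y_i).
  (1,2):dx=+3,dy=-3->D; (1,3):dx=+5,dy=+8->C; (1,4):dx=+10,dy=+10->C; (1,5):dx=+4,dy=+3->C
  (1,6):dx=+9,dy=+5->C; (1,7):dx=+7,dy=+7->C; (1,8):dx=+1,dy=-1->D; (2,3):dx=+2,dy=+11->C
  (2,4):dx=+7,dy=+13->C; (2,5):dx=+1,dy=+6->C; (2,6):dx=+6,dy=+8->C; (2,7):dx=+4,dy=+10->C
  (2,8):dx=-2,dy=+2->D; (3,4):dx=+5,dy=+2->C; (3,5):dx=-1,dy=-5->C; (3,6):dx=+4,dy=-3->D
  (3,7):dx=+2,dy=-1->D; (3,8):dx=-4,dy=-9->C; (4,5):dx=-6,dy=-7->C; (4,6):dx=-1,dy=-5->C
  (4,7):dx=-3,dy=-3->C; (4,8):dx=-9,dy=-11->C; (5,6):dx=+5,dy=+2->C; (5,7):dx=+3,dy=+4->C
  (5,8):dx=-3,dy=-4->C; (6,7):dx=-2,dy=+2->D; (6,8):dx=-8,dy=-6->C; (7,8):dx=-6,dy=-8->C
Step 2: C = 22, D = 6, total pairs = 28.
Step 3: tau = (C - D)/(n(n-1)/2) = (22 - 6)/28 = 0.571429.
Step 4: Exact two-sided p-value (enumerate n! = 40320 permutations of y under H0): p = 0.061012.
Step 5: alpha = 0.05. fail to reject H0.

tau_b = 0.5714 (C=22, D=6), p = 0.061012, fail to reject H0.


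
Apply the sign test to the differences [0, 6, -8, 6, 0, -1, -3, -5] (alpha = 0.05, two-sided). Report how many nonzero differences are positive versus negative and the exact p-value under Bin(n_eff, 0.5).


Step 1: Discard zero differences. Original n = 8; n_eff = number of nonzero differences = 6.
Nonzero differences (with sign): +6, -8, +6, -1, -3, -5
Step 2: Count signs: positive = 2, negative = 4.
Step 3: Under H0: P(positive) = 0.5, so the number of positives S ~ Bin(6, 0.5).
Step 4: Two-sided exact p-value = sum of Bin(6,0.5) probabilities at or below the observed probability = 0.687500.
Step 5: alpha = 0.05. fail to reject H0.

n_eff = 6, pos = 2, neg = 4, p = 0.687500, fail to reject H0.


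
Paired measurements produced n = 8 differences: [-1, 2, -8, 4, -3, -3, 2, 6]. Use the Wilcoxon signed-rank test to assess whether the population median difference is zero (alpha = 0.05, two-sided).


Step 1: Drop any zero differences (none here) and take |d_i|.
|d| = [1, 2, 8, 4, 3, 3, 2, 6]
Step 2: Midrank |d_i| (ties get averaged ranks).
ranks: |1|->1, |2|->2.5, |8|->8, |4|->6, |3|->4.5, |3|->4.5, |2|->2.5, |6|->7
Step 3: Attach original signs; sum ranks with positive sign and with negative sign.
W+ = 2.5 + 6 + 2.5 + 7 = 18
W- = 1 + 8 + 4.5 + 4.5 = 18
(Check: W+ + W- = 36 should equal n(n+1)/2 = 36.)
Step 4: Test statistic W = min(W+, W-) = 18.
Step 5: Ties in |d|, so use the tie-corrected normal approximation.
        E[W] = n(n+1)/4 = 8*9/4 = 18.
        Tie groups: |d|=2 (t=2), |d|=3 (t=2); sum(t^3 - t) = 12.
        Var[W] = n(n+1)(2n+1)/24 - sum(t^3-t)/48 = 1224/24 - 12/48 = 50.75.
        z = (W - E[W]) / sqrt(Var[W]) = (18 - 18) / 7.1239 = 0.0000.
        Two-sided p = 2*Phi(z) = 1.000000.
Step 6: alpha = 0.05. fail to reject H0.

W+ = 18, W- = 18, W = min = 18, p = 1.000000, fail to reject H0.


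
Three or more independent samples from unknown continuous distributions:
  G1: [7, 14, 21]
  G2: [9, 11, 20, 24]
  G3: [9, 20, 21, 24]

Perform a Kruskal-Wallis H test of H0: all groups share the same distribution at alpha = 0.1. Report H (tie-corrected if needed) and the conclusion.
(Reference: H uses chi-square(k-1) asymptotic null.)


Step 1: Combine all N = 11 observations and assign midranks.
sorted (value, group, rank): (7,G1,1), (9,G2,2.5), (9,G3,2.5), (11,G2,4), (14,G1,5), (20,G2,6.5), (20,G3,6.5), (21,G1,8.5), (21,G3,8.5), (24,G2,10.5), (24,G3,10.5)
Step 2: Sum ranks within each group.
R_1 = 14.5 (n_1 = 3)
R_2 = 23.5 (n_2 = 4)
R_3 = 28 (n_3 = 4)
Step 3: H = 12/(N(N+1)) * sum(R_i^2/n_i) - 3(N+1)
     = 12/(11*12) * (14.5^2/3 + 23.5^2/4 + 28^2/4) - 3*12
     = 0.090909 * 404.146 - 36
     = 0.740530.
Step 4: Ties present; correction factor C = 1 - 24/(11^3 - 11) = 0.981818. Corrected H = 0.740530 / 0.981818 = 0.754244.
Step 5: Under H0, H ~ chi^2(2); p-value = 0.685832.
Step 6: alpha = 0.1. fail to reject H0.

H = 0.7542, df = 2, p = 0.685832, fail to reject H0.


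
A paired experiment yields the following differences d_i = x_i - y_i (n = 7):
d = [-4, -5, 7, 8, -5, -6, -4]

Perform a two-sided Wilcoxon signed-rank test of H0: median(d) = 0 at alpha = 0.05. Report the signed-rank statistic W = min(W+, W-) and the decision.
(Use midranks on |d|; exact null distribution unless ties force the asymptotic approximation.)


Step 1: Drop any zero differences (none here) and take |d_i|.
|d| = [4, 5, 7, 8, 5, 6, 4]
Step 2: Midrank |d_i| (ties get averaged ranks).
ranks: |4|->1.5, |5|->3.5, |7|->6, |8|->7, |5|->3.5, |6|->5, |4|->1.5
Step 3: Attach original signs; sum ranks with positive sign and with negative sign.
W+ = 6 + 7 = 13
W- = 1.5 + 3.5 + 3.5 + 5 + 1.5 = 15
(Check: W+ + W- = 28 should equal n(n+1)/2 = 28.)
Step 4: Test statistic W = min(W+, W-) = 13.
Step 5: Ties in |d|, so use the tie-corrected normal approximation.
        E[W] = n(n+1)/4 = 7*8/4 = 14.
        Tie groups: |d|=4 (t=2), |d|=5 (t=2); sum(t^3 - t) = 12.
        Var[W] = n(n+1)(2n+1)/24 - sum(t^3-t)/48 = 840/24 - 12/48 = 34.75.
        z = (W - E[W]) / sqrt(Var[W]) = (13 - 14) / 5.8949 = -0.1696.
        Two-sided p = 2*Phi(z) = 0.865295.
Step 6: alpha = 0.05. fail to reject H0.

W+ = 13, W- = 15, W = min = 13, p = 0.865295, fail to reject H0.


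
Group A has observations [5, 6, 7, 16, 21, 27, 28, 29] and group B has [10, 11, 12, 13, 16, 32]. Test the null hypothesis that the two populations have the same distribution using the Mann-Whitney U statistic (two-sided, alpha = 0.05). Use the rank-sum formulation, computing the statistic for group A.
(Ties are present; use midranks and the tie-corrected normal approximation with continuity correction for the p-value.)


Step 1: Combine and sort all 14 observations; assign midranks.
sorted (value, group): (5,X), (6,X), (7,X), (10,Y), (11,Y), (12,Y), (13,Y), (16,X), (16,Y), (21,X), (27,X), (28,X), (29,X), (32,Y)
ranks: 5->1, 6->2, 7->3, 10->4, 11->5, 12->6, 13->7, 16->8.5, 16->8.5, 21->10, 27->11, 28->12, 29->13, 32->14
Step 2: Rank sum for X: R1 = 1 + 2 + 3 + 8.5 + 10 + 11 + 12 + 13 = 60.5.
Step 3: U_X = R1 - n1(n1+1)/2 = 60.5 - 8*9/2 = 60.5 - 36 = 24.5.
       U_Y = n1*n2 - U_X = 48 - 24.5 = 23.5.
Step 4: Ties are present, so use the tie-corrected normal approximation (with continuity correction) for the p-value.
Step 5: p-value = 1.000000; compare to alpha = 0.05. fail to reject H0.

U_X = 24.5, p = 1.000000, fail to reject H0 at alpha = 0.05.


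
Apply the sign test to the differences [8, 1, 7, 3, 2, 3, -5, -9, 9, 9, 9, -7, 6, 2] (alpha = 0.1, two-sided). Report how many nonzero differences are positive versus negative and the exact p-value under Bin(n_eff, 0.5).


Step 1: Discard zero differences. Original n = 14; n_eff = number of nonzero differences = 14.
Nonzero differences (with sign): +8, +1, +7, +3, +2, +3, -5, -9, +9, +9, +9, -7, +6, +2
Step 2: Count signs: positive = 11, negative = 3.
Step 3: Under H0: P(positive) = 0.5, so the number of positives S ~ Bin(14, 0.5).
Step 4: Two-sided exact p-value = sum of Bin(14,0.5) probabilities at or below the observed probability = 0.057373.
Step 5: alpha = 0.1. reject H0.

n_eff = 14, pos = 11, neg = 3, p = 0.057373, reject H0.


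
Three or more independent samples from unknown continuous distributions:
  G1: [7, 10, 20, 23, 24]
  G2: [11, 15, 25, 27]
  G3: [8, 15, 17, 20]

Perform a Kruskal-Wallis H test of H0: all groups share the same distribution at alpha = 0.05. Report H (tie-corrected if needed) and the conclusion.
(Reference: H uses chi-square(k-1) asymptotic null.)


Step 1: Combine all N = 13 observations and assign midranks.
sorted (value, group, rank): (7,G1,1), (8,G3,2), (10,G1,3), (11,G2,4), (15,G2,5.5), (15,G3,5.5), (17,G3,7), (20,G1,8.5), (20,G3,8.5), (23,G1,10), (24,G1,11), (25,G2,12), (27,G2,13)
Step 2: Sum ranks within each group.
R_1 = 33.5 (n_1 = 5)
R_2 = 34.5 (n_2 = 4)
R_3 = 23 (n_3 = 4)
Step 3: H = 12/(N(N+1)) * sum(R_i^2/n_i) - 3(N+1)
     = 12/(13*14) * (33.5^2/5 + 34.5^2/4 + 23^2/4) - 3*14
     = 0.065934 * 654.263 - 42
     = 1.138187.
Step 4: Ties present; correction factor C = 1 - 12/(13^3 - 13) = 0.994505. Corrected H = 1.138187 / 0.994505 = 1.144475.
Step 5: Under H0, H ~ chi^2(2); p-value = 0.564261.
Step 6: alpha = 0.05. fail to reject H0.

H = 1.1445, df = 2, p = 0.564261, fail to reject H0.


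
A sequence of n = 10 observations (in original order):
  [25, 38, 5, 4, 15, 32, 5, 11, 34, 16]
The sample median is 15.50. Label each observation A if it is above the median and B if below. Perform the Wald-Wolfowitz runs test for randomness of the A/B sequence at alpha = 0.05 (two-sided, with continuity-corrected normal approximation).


Step 1: Compute median = 15.50; label A = above, B = below.
Labels in order: AABBBABBAA  (n_A = 5, n_B = 5)
Step 2: Count runs R = 5.
Step 3: Under H0 (random ordering), E[R] = 2*n_A*n_B/(n_A+n_B) + 1 = 2*5*5/10 + 1 = 6.0000.
        Var[R] = 2*n_A*n_B*(2*n_A*n_B - n_A - n_B) / ((n_A+n_B)^2 * (n_A+n_B-1)) = 2000/900 = 2.2222.
        SD[R] = 1.4907.
Step 4: Continuity-corrected z = (R + 0.5 - E[R]) / SD[R] = (5 + 0.5 - 6.0000) / 1.4907 = -0.3354.
Step 5: Two-sided p-value via normal approximation = 2*(1 - Phi(|z|)) = 0.737316.
Step 6: alpha = 0.05. fail to reject H0.

R = 5, z = -0.3354, p = 0.737316, fail to reject H0.


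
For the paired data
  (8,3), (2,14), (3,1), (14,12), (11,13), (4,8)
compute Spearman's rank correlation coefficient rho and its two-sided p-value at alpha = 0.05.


Step 1: Rank x and y separately (midranks; no ties here).
rank(x): 8->4, 2->1, 3->2, 14->6, 11->5, 4->3
rank(y): 3->2, 14->6, 1->1, 12->4, 13->5, 8->3
Step 2: d_i = R_x(i) - R_y(i); compute d_i^2.
  (4-2)^2=4, (1-6)^2=25, (2-1)^2=1, (6-4)^2=4, (5-5)^2=0, (3-3)^2=0
sum(d^2) = 34.
Step 3: rho = 1 - 6*34 / (6*(6^2 - 1)) = 1 - 204/210 = 0.028571.
Step 4: Under H0, t = rho * sqrt((n-2)/(1-rho^2)) = 0.0572 ~ t(4).
Step 5: Two-sided p-value from the t-distribution with 4 df = 0.957155.
Step 6: alpha = 0.05. fail to reject H0.

rho = 0.0286, p = 0.957155, fail to reject H0 at alpha = 0.05.


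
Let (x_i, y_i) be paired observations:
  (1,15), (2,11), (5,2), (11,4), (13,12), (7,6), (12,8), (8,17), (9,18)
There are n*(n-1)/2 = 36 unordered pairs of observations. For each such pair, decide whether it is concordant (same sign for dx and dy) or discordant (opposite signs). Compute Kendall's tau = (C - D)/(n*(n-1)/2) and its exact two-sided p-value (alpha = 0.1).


Step 1: Enumerate the 36 unordered pairs (i,j) with i<j and classify each by sign(x_j-x_i) * sign(y_j-y_i).
  (1,2):dx=+1,dy=-4->D; (1,3):dx=+4,dy=-13->D; (1,4):dx=+10,dy=-11->D; (1,5):dx=+12,dy=-3->D
  (1,6):dx=+6,dy=-9->D; (1,7):dx=+11,dy=-7->D; (1,8):dx=+7,dy=+2->C; (1,9):dx=+8,dy=+3->C
  (2,3):dx=+3,dy=-9->D; (2,4):dx=+9,dy=-7->D; (2,5):dx=+11,dy=+1->C; (2,6):dx=+5,dy=-5->D
  (2,7):dx=+10,dy=-3->D; (2,8):dx=+6,dy=+6->C; (2,9):dx=+7,dy=+7->C; (3,4):dx=+6,dy=+2->C
  (3,5):dx=+8,dy=+10->C; (3,6):dx=+2,dy=+4->C; (3,7):dx=+7,dy=+6->C; (3,8):dx=+3,dy=+15->C
  (3,9):dx=+4,dy=+16->C; (4,5):dx=+2,dy=+8->C; (4,6):dx=-4,dy=+2->D; (4,7):dx=+1,dy=+4->C
  (4,8):dx=-3,dy=+13->D; (4,9):dx=-2,dy=+14->D; (5,6):dx=-6,dy=-6->C; (5,7):dx=-1,dy=-4->C
  (5,8):dx=-5,dy=+5->D; (5,9):dx=-4,dy=+6->D; (6,7):dx=+5,dy=+2->C; (6,8):dx=+1,dy=+11->C
  (6,9):dx=+2,dy=+12->C; (7,8):dx=-4,dy=+9->D; (7,9):dx=-3,dy=+10->D; (8,9):dx=+1,dy=+1->C
Step 2: C = 19, D = 17, total pairs = 36.
Step 3: tau = (C - D)/(n(n-1)/2) = (19 - 17)/36 = 0.055556.
Step 4: Exact two-sided p-value (enumerate n! = 362880 permutations of y under H0): p = 0.919455.
Step 5: alpha = 0.1. fail to reject H0.

tau_b = 0.0556 (C=19, D=17), p = 0.919455, fail to reject H0.


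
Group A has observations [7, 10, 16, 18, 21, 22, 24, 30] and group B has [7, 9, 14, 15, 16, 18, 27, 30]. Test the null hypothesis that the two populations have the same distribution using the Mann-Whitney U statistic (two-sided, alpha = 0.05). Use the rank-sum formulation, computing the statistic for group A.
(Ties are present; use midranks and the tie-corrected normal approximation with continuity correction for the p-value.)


Step 1: Combine and sort all 16 observations; assign midranks.
sorted (value, group): (7,X), (7,Y), (9,Y), (10,X), (14,Y), (15,Y), (16,X), (16,Y), (18,X), (18,Y), (21,X), (22,X), (24,X), (27,Y), (30,X), (30,Y)
ranks: 7->1.5, 7->1.5, 9->3, 10->4, 14->5, 15->6, 16->7.5, 16->7.5, 18->9.5, 18->9.5, 21->11, 22->12, 24->13, 27->14, 30->15.5, 30->15.5
Step 2: Rank sum for X: R1 = 1.5 + 4 + 7.5 + 9.5 + 11 + 12 + 13 + 15.5 = 74.
Step 3: U_X = R1 - n1(n1+1)/2 = 74 - 8*9/2 = 74 - 36 = 38.
       U_Y = n1*n2 - U_X = 64 - 38 = 26.
Step 4: Ties are present, so use the tie-corrected normal approximation (with continuity correction) for the p-value.
Step 5: p-value = 0.562372; compare to alpha = 0.05. fail to reject H0.

U_X = 38, p = 0.562372, fail to reject H0 at alpha = 0.05.


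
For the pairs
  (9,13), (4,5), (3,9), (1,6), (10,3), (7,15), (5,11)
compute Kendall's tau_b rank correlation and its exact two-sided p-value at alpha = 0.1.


Step 1: Enumerate the 21 unordered pairs (i,j) with i<j and classify each by sign(x_j-x_i) * sign(y_j-y_i).
  (1,2):dx=-5,dy=-8->C; (1,3):dx=-6,dy=-4->C; (1,4):dx=-8,dy=-7->C; (1,5):dx=+1,dy=-10->D
  (1,6):dx=-2,dy=+2->D; (1,7):dx=-4,dy=-2->C; (2,3):dx=-1,dy=+4->D; (2,4):dx=-3,dy=+1->D
  (2,5):dx=+6,dy=-2->D; (2,6):dx=+3,dy=+10->C; (2,7):dx=+1,dy=+6->C; (3,4):dx=-2,dy=-3->C
  (3,5):dx=+7,dy=-6->D; (3,6):dx=+4,dy=+6->C; (3,7):dx=+2,dy=+2->C; (4,5):dx=+9,dy=-3->D
  (4,6):dx=+6,dy=+9->C; (4,7):dx=+4,dy=+5->C; (5,6):dx=-3,dy=+12->D; (5,7):dx=-5,dy=+8->D
  (6,7):dx=-2,dy=-4->C
Step 2: C = 12, D = 9, total pairs = 21.
Step 3: tau = (C - D)/(n(n-1)/2) = (12 - 9)/21 = 0.142857.
Step 4: Exact two-sided p-value (enumerate n! = 5040 permutations of y under H0): p = 0.772619.
Step 5: alpha = 0.1. fail to reject H0.

tau_b = 0.1429 (C=12, D=9), p = 0.772619, fail to reject H0.


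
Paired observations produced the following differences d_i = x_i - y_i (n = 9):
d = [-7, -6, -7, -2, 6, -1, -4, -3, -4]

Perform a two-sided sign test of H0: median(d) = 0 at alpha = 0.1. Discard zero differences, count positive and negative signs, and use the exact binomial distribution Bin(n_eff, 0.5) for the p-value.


Step 1: Discard zero differences. Original n = 9; n_eff = number of nonzero differences = 9.
Nonzero differences (with sign): -7, -6, -7, -2, +6, -1, -4, -3, -4
Step 2: Count signs: positive = 1, negative = 8.
Step 3: Under H0: P(positive) = 0.5, so the number of positives S ~ Bin(9, 0.5).
Step 4: Two-sided exact p-value = sum of Bin(9,0.5) probabilities at or below the observed probability = 0.039062.
Step 5: alpha = 0.1. reject H0.

n_eff = 9, pos = 1, neg = 8, p = 0.039062, reject H0.
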